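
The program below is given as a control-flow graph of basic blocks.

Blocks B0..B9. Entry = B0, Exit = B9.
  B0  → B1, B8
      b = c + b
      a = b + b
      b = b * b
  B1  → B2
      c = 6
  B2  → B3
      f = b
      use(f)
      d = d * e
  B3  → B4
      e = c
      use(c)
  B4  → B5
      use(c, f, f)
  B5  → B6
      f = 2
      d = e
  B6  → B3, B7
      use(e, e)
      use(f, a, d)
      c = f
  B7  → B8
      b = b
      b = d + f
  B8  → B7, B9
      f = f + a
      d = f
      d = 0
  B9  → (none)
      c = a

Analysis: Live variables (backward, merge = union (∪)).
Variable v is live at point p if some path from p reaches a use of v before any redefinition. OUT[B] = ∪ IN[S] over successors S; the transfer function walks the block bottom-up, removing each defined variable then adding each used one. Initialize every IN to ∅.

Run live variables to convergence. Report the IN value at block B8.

Per-block solution:
  B0:  IN={b, c, d, e, f}  OUT={a, b, d, e, f}
  B1:  IN={a, b, d, e}  OUT={a, b, c, d, e}
  B2:  IN={a, b, c, d, e}  OUT={a, b, c, f}
  B3:  IN={a, b, c, f}  OUT={a, b, c, e, f}
  B4:  IN={a, b, c, e, f}  OUT={a, b, e}
  B5:  IN={a, b, e}  OUT={a, b, d, e, f}
  B6:  IN={a, b, d, e, f}  OUT={a, b, c, d, f}
  B7:  IN={a, b, d, f}  OUT={a, b, f}
  B8:  IN={a, b, f}  OUT={a, b, d, f}
  B9:  IN={a}  OUT={}

Merge at B8: OUT[B8] = IN[B7] ⊔ IN[B9] = {a, b, d, f}
Applying B8's transfer function to that OUT value gives IN[B8] (row B8 above).

Answer: {a, b, f}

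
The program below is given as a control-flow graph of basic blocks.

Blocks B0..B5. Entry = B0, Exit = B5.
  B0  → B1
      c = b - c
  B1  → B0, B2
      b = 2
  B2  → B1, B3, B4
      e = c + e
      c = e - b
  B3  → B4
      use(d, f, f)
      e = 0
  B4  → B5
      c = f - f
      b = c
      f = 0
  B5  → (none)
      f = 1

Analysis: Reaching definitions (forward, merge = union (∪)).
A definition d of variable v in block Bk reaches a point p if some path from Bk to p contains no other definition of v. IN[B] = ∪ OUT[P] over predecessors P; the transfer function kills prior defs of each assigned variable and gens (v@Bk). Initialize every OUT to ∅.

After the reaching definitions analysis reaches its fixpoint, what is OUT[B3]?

Per-block solution:
  B0:   IN={b@B1, c@B0, c@B2, e@B2}   OUT={b@B1, c@B0, e@B2}
  B1:   IN={b@B1, c@B0, c@B2, e@B2}   OUT={b@B1, c@B0, c@B2, e@B2}
  B2:   IN={b@B1, c@B0, c@B2, e@B2}   OUT={b@B1, c@B2, e@B2}
  B3:   IN={b@B1, c@B2, e@B2}   OUT={b@B1, c@B2, e@B3}
  B4:   IN={b@B1, c@B2, e@B2, e@B3}   OUT={b@B4, c@B4, e@B2, e@B3, f@B4}
  B5:   IN={b@B4, c@B4, e@B2, e@B3, f@B4}   OUT={b@B4, c@B4, e@B2, e@B3, f@B5}

Merge at B3: IN[B3] = OUT[B2] = {b@B1, c@B2, e@B2}
Applying B3's transfer function to that IN value gives OUT[B3] (row B3 above).

Answer: {b@B1, c@B2, e@B3}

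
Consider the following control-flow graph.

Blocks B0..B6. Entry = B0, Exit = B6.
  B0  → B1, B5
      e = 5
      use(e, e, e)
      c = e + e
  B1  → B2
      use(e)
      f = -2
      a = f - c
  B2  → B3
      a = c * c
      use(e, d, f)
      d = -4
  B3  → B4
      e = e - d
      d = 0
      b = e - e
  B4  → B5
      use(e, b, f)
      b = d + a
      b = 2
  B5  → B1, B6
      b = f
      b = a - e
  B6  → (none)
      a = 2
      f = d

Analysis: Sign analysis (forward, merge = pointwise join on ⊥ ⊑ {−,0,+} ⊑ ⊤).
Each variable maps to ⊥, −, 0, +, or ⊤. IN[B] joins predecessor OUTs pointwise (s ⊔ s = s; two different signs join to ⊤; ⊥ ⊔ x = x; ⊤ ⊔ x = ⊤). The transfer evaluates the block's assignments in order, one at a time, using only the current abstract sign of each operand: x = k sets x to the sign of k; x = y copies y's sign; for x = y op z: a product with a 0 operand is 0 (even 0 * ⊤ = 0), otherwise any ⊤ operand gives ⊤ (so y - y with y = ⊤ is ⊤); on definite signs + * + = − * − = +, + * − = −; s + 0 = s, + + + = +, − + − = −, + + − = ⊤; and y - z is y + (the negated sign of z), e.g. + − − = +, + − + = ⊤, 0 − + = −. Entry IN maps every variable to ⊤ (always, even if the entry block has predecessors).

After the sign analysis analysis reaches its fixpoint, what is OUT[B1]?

Answer: {a: -, b: ⊤, c: +, d: ⊤, e: +, f: -}

Working:
Converged values:
  B0: | IN=(all ⊤) | OUT={c:+, e:+; rest ⊤}
  B1: | IN={c:+, e:+; rest ⊤} | OUT={a:-, c:+, e:+, f:-; rest ⊤}
  B2: | IN={a:-, c:+, e:+, f:-; rest ⊤} | OUT={a:+, c:+, d:-, e:+, f:-; rest ⊤}
  B3: | IN={a:+, c:+, d:-, e:+, f:-; rest ⊤} | OUT={a:+, c:+, d:0, e:+, f:-; rest ⊤}
  B4: | IN={a:+, c:+, d:0, e:+, f:-; rest ⊤} | OUT={a:+, b:+, c:+, d:0, e:+, f:-; rest ⊤}
  B5: | IN={c:+, e:+; rest ⊤} | OUT={c:+, e:+; rest ⊤}
  B6: | IN={c:+, e:+; rest ⊤} | OUT={a:+, c:+, e:+; rest ⊤}

Merge at B1: IN[B1] = OUT[B0] ⊔ OUT[B5] = {a: ⊤, b: ⊤, c: +, d: ⊤, e: +, f: ⊤}
Applying B1's transfer function to that IN value gives OUT[B1] (row B1 above).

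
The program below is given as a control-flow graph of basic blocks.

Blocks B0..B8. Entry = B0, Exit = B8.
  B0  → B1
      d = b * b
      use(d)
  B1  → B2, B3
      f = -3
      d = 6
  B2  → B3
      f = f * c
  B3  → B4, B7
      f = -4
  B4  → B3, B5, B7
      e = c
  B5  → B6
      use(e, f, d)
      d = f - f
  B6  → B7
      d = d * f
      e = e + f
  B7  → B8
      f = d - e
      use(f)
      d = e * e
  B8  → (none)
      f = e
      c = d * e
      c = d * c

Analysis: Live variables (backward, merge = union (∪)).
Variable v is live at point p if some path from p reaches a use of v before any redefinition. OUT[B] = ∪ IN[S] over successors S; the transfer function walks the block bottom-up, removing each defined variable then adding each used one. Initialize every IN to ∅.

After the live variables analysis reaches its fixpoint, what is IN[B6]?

Converged values:
  B0: | IN={b, c, e} | OUT={c, e}
  B1: | IN={c, e} | OUT={c, d, e, f}
  B2: | IN={c, d, e, f} | OUT={c, d, e}
  B3: | IN={c, d, e} | OUT={c, d, e, f}
  B4: | IN={c, d, f} | OUT={c, d, e, f}
  B5: | IN={d, e, f} | OUT={d, e, f}
  B6: | IN={d, e, f} | OUT={d, e}
  B7: | IN={d, e} | OUT={d, e}
  B8: | IN={d, e} | OUT={}

Merge at B6: OUT[B6] = IN[B7] = {d, e}
Applying B6's transfer function to that OUT value gives IN[B6] (row B6 above).

Answer: {d, e, f}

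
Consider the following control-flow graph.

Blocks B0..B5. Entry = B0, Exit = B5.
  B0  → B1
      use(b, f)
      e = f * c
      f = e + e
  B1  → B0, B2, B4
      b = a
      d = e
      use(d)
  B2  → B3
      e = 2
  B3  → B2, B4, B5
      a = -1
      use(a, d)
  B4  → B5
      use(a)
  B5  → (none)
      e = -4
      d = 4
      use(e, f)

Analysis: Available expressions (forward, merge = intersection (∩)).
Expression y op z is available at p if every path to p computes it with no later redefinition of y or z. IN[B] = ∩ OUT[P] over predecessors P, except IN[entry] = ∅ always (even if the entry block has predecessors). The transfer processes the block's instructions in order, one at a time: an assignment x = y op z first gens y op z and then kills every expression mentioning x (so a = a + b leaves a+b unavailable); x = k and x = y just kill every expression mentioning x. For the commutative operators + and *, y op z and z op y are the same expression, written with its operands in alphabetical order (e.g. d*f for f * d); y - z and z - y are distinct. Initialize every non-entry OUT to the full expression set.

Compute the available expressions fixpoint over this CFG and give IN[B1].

Fixpoint table:
  B0: | IN={} | OUT={e+e}
  B1: | IN={e+e} | OUT={e+e}
  B2: | IN={} | OUT={}
  B3: | IN={} | OUT={}
  B4: | IN={} | OUT={}
  B5: | IN={} | OUT={}

Merge at B1: IN[B1] = OUT[B0] = {e+e}

Answer: {e+e}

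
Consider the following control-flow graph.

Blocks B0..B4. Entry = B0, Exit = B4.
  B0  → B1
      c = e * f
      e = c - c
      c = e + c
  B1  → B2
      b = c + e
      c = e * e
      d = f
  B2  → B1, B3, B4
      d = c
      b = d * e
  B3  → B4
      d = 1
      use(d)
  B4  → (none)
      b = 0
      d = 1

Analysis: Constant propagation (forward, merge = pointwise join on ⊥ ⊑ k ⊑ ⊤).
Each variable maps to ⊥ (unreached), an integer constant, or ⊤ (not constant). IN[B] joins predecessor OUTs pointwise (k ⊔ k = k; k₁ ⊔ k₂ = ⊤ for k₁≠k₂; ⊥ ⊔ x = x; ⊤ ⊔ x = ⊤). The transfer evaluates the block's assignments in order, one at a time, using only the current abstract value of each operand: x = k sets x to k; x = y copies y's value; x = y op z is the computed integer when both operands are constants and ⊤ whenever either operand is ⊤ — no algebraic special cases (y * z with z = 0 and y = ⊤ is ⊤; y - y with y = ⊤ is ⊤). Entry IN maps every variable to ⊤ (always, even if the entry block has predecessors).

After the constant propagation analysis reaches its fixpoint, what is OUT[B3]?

Fixpoint table:
  B0:   IN=(all ⊤)   OUT=(all ⊤)
  B1:   IN=(all ⊤)   OUT=(all ⊤)
  B2:   IN=(all ⊤)   OUT=(all ⊤)
  B3:   IN=(all ⊤)   OUT={d:1; rest ⊤}
  B4:   IN=(all ⊤)   OUT={b:0, d:1; rest ⊤}

Merge at B3: IN[B3] = OUT[B2] = {a: ⊤, b: ⊤, c: ⊤, d: ⊤, e: ⊤, f: ⊤}
Applying B3's transfer function to that IN value gives OUT[B3] (row B3 above).

Answer: {a: ⊤, b: ⊤, c: ⊤, d: 1, e: ⊤, f: ⊤}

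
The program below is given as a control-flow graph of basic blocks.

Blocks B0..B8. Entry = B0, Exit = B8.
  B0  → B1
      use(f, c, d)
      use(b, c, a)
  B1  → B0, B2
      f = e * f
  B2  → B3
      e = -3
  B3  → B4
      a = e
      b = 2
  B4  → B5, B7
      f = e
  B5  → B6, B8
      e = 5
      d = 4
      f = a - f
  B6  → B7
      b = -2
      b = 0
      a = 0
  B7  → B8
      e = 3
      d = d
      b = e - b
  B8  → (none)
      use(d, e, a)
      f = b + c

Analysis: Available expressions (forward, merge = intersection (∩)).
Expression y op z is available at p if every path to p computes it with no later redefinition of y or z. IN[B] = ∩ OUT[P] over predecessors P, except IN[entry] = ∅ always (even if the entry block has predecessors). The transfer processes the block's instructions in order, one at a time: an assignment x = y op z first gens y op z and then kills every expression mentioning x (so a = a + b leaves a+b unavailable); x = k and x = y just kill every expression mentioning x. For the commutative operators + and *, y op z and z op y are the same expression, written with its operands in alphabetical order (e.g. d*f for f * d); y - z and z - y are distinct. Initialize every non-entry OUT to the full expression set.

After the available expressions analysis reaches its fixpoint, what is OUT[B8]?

Converged values:
  B0: | IN={} | OUT={}
  B1: | IN={} | OUT={}
  B2: | IN={} | OUT={}
  B3: | IN={} | OUT={}
  B4: | IN={} | OUT={}
  B5: | IN={} | OUT={}
  B6: | IN={} | OUT={}
  B7: | IN={} | OUT={}
  B8: | IN={} | OUT={b+c}

Merge at B8: IN[B8] = OUT[B5] ∩ OUT[B7] = {}
Applying B8's transfer function to that IN value gives OUT[B8] (row B8 above).

Answer: {b+c}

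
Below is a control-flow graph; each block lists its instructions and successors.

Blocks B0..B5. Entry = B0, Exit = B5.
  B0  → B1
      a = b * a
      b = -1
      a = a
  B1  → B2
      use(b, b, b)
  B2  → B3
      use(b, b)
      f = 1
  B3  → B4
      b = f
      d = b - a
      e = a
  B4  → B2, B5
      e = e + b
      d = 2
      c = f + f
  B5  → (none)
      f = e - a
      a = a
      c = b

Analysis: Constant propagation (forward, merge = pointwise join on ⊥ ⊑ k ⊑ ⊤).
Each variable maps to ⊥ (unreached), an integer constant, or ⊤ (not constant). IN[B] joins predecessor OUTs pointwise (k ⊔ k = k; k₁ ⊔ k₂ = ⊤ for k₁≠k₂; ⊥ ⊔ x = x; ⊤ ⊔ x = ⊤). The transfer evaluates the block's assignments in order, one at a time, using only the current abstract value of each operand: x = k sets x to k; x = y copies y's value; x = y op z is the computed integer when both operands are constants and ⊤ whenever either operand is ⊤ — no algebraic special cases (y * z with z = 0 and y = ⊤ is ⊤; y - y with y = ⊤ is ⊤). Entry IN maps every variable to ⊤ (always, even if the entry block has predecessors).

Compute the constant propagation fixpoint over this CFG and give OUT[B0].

Converged values:
  B0: | IN=(all ⊤) | OUT={b:-1; rest ⊤}
  B1: | IN={b:-1; rest ⊤} | OUT={b:-1; rest ⊤}
  B2: | IN=(all ⊤) | OUT={f:1; rest ⊤}
  B3: | IN={f:1; rest ⊤} | OUT={b:1, f:1; rest ⊤}
  B4: | IN={b:1, f:1; rest ⊤} | OUT={b:1, c:2, d:2, f:1; rest ⊤}
  B5: | IN={b:1, c:2, d:2, f:1; rest ⊤} | OUT={b:1, c:1, d:2; rest ⊤}

B0 is the boundary node: IN[B0] = {a: ⊤, b: ⊤, c: ⊤, d: ⊤, e: ⊤, f: ⊤}
Applying B0's transfer function to that IN value gives OUT[B0] (row B0 above).

Answer: {a: ⊤, b: -1, c: ⊤, d: ⊤, e: ⊤, f: ⊤}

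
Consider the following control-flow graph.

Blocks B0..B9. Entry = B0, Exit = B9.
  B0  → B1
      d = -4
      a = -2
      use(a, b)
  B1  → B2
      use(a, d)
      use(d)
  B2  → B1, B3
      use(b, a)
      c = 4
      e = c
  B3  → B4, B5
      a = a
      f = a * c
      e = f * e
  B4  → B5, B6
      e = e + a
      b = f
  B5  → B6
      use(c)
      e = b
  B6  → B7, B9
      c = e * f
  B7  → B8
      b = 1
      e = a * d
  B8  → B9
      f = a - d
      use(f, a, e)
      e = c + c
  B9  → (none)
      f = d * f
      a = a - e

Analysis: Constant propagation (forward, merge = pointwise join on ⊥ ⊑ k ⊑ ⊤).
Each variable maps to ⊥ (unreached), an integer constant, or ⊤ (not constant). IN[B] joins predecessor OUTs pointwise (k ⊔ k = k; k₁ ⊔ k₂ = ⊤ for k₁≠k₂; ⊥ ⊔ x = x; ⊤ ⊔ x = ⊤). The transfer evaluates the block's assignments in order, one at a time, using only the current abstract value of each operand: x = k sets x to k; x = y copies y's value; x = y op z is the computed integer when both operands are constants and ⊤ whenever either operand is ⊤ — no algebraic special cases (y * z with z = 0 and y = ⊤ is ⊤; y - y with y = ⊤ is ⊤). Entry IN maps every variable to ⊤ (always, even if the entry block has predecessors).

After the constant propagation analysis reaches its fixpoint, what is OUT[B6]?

Converged values:
  B0: | IN=(all ⊤) | OUT={a:-2, d:-4; rest ⊤}
  B1: | IN={a:-2, d:-4; rest ⊤} | OUT={a:-2, d:-4; rest ⊤}
  B2: | IN={a:-2, d:-4; rest ⊤} | OUT={a:-2, c:4, d:-4, e:4; rest ⊤}
  B3: | IN={a:-2, c:4, d:-4, e:4; rest ⊤} | OUT={a:-2, c:4, d:-4, e:-32, f:-8; rest ⊤}
  B4: | IN={a:-2, c:4, d:-4, e:-32, f:-8; rest ⊤} | OUT={a:-2, b:-8, c:4, d:-4, e:-34, f:-8; rest ⊤}
  B5: | IN={a:-2, c:4, d:-4, f:-8; rest ⊤} | OUT={a:-2, c:4, d:-4, f:-8; rest ⊤}
  B6: | IN={a:-2, c:4, d:-4, f:-8; rest ⊤} | OUT={a:-2, d:-4, f:-8; rest ⊤}
  B7: | IN={a:-2, d:-4, f:-8; rest ⊤} | OUT={a:-2, b:1, d:-4, e:8, f:-8; rest ⊤}
  B8: | IN={a:-2, b:1, d:-4, e:8, f:-8; rest ⊤} | OUT={a:-2, b:1, d:-4, f:2; rest ⊤}
  B9: | IN={a:-2, d:-4; rest ⊤} | OUT={d:-4; rest ⊤}

Merge at B6: IN[B6] = OUT[B4] ⊔ OUT[B5] = {a: -2, b: ⊤, c: 4, d: -4, e: ⊤, f: -8}
Applying B6's transfer function to that IN value gives OUT[B6] (row B6 above).

Answer: {a: -2, b: ⊤, c: ⊤, d: -4, e: ⊤, f: -8}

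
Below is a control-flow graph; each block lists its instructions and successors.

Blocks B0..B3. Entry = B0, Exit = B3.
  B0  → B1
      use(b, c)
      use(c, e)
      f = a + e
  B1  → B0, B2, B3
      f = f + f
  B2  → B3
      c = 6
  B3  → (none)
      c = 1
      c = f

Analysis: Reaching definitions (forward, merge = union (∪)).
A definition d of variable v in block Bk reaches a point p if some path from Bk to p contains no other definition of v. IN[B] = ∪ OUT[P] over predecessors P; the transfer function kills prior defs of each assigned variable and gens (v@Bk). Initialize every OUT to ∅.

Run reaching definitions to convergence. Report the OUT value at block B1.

Converged values:
  B0:   IN={f@B1}   OUT={f@B0}
  B1:   IN={f@B0}   OUT={f@B1}
  B2:   IN={f@B1}   OUT={c@B2, f@B1}
  B3:   IN={c@B2, f@B1}   OUT={c@B3, f@B1}

Merge at B1: IN[B1] = OUT[B0] = {f@B0}
Applying B1's transfer function to that IN value gives OUT[B1] (row B1 above).

Answer: {f@B1}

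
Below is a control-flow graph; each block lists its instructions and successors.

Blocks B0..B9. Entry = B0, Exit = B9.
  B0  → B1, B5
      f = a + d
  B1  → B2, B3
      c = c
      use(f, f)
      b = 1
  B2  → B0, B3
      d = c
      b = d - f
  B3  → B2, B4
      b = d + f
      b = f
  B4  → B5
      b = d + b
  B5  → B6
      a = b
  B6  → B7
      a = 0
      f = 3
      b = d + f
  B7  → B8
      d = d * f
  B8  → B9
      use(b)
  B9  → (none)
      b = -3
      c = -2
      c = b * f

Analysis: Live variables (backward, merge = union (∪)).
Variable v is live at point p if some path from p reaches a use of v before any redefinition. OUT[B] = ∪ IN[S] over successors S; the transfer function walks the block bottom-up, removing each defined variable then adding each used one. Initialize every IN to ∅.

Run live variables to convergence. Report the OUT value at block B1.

Converged values:
  B0: | IN={a, b, c, d} | OUT={a, b, c, d, f}
  B1: | IN={a, c, d, f} | OUT={a, c, d, f}
  B2: | IN={a, c, f} | OUT={a, b, c, d, f}
  B3: | IN={a, c, d, f} | OUT={a, b, c, d, f}
  B4: | IN={b, d} | OUT={b, d}
  B5: | IN={b, d} | OUT={d}
  B6: | IN={d} | OUT={b, d, f}
  B7: | IN={b, d, f} | OUT={b, f}
  B8: | IN={b, f} | OUT={f}
  B9: | IN={f} | OUT={}

Merge at B1: OUT[B1] = IN[B2] ⊔ IN[B3] = {a, c, d, f}

Answer: {a, c, d, f}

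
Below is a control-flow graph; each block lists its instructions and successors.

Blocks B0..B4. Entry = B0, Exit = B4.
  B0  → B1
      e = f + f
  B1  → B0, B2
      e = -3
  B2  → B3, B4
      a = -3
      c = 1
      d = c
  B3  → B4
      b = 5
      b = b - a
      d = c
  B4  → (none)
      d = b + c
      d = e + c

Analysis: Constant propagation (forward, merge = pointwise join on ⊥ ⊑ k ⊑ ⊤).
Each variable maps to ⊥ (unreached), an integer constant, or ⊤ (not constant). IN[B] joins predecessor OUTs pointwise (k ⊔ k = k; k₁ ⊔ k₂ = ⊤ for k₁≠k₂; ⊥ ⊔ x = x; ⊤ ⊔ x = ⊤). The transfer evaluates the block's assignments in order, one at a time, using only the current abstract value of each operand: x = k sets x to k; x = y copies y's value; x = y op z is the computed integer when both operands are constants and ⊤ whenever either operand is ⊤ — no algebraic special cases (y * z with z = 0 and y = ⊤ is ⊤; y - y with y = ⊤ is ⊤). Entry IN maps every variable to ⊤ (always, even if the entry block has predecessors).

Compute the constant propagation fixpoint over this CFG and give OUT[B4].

Fixpoint table:
  B0:   IN=(all ⊤)   OUT=(all ⊤)
  B1:   IN=(all ⊤)   OUT={e:-3; rest ⊤}
  B2:   IN={e:-3; rest ⊤}   OUT={a:-3, c:1, d:1, e:-3; rest ⊤}
  B3:   IN={a:-3, c:1, d:1, e:-3; rest ⊤}   OUT={a:-3, b:8, c:1, d:1, e:-3; rest ⊤}
  B4:   IN={a:-3, c:1, d:1, e:-3; rest ⊤}   OUT={a:-3, c:1, d:-2, e:-3; rest ⊤}

Merge at B4: IN[B4] = OUT[B2] ⊔ OUT[B3] = {a: -3, b: ⊤, c: 1, d: 1, e: -3, f: ⊤}
Applying B4's transfer function to that IN value gives OUT[B4] (row B4 above).

Answer: {a: -3, b: ⊤, c: 1, d: -2, e: -3, f: ⊤}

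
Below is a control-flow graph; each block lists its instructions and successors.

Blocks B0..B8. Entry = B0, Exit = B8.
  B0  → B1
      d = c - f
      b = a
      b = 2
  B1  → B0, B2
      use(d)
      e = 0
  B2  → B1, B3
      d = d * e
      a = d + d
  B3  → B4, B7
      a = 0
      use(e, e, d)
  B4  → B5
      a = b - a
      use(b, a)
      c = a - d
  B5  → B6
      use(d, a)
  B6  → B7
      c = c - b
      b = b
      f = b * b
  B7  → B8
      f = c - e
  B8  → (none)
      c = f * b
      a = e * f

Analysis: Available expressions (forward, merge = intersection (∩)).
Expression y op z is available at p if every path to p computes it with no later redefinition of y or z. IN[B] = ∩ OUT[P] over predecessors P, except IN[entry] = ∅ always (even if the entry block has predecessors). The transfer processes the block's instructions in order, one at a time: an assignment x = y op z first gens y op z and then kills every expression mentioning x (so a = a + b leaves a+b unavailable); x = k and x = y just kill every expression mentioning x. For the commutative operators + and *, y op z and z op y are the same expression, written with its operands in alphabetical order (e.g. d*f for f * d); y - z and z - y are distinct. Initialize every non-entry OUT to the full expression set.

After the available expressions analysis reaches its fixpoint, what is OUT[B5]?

Answer: {a-d, d+d}

Working:
Per-block solution:
  B0:   IN={}   OUT={c-f}
  B1:   IN={c-f}   OUT={c-f}
  B2:   IN={c-f}   OUT={c-f, d+d}
  B3:   IN={c-f, d+d}   OUT={c-f, d+d}
  B4:   IN={c-f, d+d}   OUT={a-d, d+d}
  B5:   IN={a-d, d+d}   OUT={a-d, d+d}
  B6:   IN={a-d, d+d}   OUT={a-d, b*b, d+d}
  B7:   IN={d+d}   OUT={c-e, d+d}
  B8:   IN={c-e, d+d}   OUT={b*f, d+d, e*f}

Merge at B5: IN[B5] = OUT[B4] = {a-d, d+d}
Applying B5's transfer function to that IN value gives OUT[B5] (row B5 above).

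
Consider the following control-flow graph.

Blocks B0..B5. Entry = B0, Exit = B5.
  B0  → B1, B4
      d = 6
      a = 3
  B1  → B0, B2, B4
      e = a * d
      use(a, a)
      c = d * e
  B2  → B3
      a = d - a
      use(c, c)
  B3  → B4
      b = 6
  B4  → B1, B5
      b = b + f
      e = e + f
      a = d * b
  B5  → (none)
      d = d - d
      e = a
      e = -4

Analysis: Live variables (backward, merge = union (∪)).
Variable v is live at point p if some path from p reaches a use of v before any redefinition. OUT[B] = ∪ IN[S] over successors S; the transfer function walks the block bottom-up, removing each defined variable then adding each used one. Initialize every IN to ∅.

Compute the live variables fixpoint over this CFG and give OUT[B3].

Answer: {b, d, e, f}

Working:
Per-block solution:
  B0: | IN={b, e, f} | OUT={a, b, d, e, f}
  B1: | IN={a, b, d, f} | OUT={a, b, c, d, e, f}
  B2: | IN={a, c, d, e, f} | OUT={d, e, f}
  B3: | IN={d, e, f} | OUT={b, d, e, f}
  B4: | IN={b, d, e, f} | OUT={a, b, d, f}
  B5: | IN={a, d} | OUT={}

Merge at B3: OUT[B3] = IN[B4] = {b, d, e, f}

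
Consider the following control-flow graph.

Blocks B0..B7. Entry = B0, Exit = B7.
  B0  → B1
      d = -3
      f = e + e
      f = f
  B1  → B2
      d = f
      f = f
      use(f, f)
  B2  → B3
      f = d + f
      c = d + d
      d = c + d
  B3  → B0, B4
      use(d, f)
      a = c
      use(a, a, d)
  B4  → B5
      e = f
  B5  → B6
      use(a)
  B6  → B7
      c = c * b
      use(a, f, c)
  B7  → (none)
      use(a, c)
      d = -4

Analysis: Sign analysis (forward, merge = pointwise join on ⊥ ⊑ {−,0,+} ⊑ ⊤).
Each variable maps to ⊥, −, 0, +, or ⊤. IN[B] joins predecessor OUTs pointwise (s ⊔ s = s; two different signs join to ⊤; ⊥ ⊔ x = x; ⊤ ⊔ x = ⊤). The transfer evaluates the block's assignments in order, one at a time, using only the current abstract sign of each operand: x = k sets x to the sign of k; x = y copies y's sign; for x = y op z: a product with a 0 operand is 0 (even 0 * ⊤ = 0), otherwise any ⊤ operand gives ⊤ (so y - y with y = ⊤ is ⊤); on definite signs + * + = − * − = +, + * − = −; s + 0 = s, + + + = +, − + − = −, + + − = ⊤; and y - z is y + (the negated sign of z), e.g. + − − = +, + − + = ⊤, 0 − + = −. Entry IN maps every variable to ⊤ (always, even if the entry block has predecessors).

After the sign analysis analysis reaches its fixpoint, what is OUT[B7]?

Converged values:
  B0:  IN=(all ⊤)  OUT={d:-; rest ⊤}
  B1:  IN={d:-; rest ⊤}  OUT=(all ⊤)
  B2:  IN=(all ⊤)  OUT=(all ⊤)
  B3:  IN=(all ⊤)  OUT=(all ⊤)
  B4:  IN=(all ⊤)  OUT=(all ⊤)
  B5:  IN=(all ⊤)  OUT=(all ⊤)
  B6:  IN=(all ⊤)  OUT=(all ⊤)
  B7:  IN=(all ⊤)  OUT={d:-; rest ⊤}

Merge at B7: IN[B7] = OUT[B6] = {a: ⊤, b: ⊤, c: ⊤, d: ⊤, e: ⊤, f: ⊤}
Applying B7's transfer function to that IN value gives OUT[B7] (row B7 above).

Answer: {a: ⊤, b: ⊤, c: ⊤, d: -, e: ⊤, f: ⊤}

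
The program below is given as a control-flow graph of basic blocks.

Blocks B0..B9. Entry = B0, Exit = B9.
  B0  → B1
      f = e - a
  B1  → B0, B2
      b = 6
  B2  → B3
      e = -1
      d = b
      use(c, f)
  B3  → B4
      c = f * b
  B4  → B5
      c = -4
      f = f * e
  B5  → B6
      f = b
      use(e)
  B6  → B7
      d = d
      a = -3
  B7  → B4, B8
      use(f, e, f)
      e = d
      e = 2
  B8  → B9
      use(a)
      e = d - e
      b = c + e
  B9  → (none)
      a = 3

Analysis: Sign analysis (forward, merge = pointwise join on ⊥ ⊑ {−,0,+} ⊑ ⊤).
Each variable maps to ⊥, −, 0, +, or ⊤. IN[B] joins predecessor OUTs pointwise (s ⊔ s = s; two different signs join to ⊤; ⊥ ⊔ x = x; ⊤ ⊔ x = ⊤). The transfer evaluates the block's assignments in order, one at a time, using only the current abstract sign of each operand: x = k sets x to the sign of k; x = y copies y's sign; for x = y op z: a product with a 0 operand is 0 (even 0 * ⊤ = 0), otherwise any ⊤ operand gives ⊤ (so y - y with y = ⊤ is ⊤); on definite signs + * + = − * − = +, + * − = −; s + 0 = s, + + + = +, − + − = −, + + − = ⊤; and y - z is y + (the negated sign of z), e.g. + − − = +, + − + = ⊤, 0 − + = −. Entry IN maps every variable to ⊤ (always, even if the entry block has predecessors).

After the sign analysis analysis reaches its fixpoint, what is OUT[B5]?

Answer: {a: ⊤, b: +, c: -, d: +, e: ⊤, f: +}

Working:
Converged values:
  B0:  IN=(all ⊤)  OUT=(all ⊤)
  B1:  IN=(all ⊤)  OUT={b:+; rest ⊤}
  B2:  IN={b:+; rest ⊤}  OUT={b:+, d:+, e:-; rest ⊤}
  B3:  IN={b:+, d:+, e:-; rest ⊤}  OUT={b:+, d:+, e:-; rest ⊤}
  B4:  IN={b:+, d:+; rest ⊤}  OUT={b:+, c:-, d:+; rest ⊤}
  B5:  IN={b:+, c:-, d:+; rest ⊤}  OUT={b:+, c:-, d:+, f:+; rest ⊤}
  B6:  IN={b:+, c:-, d:+, f:+; rest ⊤}  OUT={a:-, b:+, c:-, d:+, f:+; rest ⊤}
  B7:  IN={a:-, b:+, c:-, d:+, f:+; rest ⊤}  OUT={a:-, b:+, c:-, d:+, e:+, f:+; rest ⊤}
  B8:  IN={a:-, b:+, c:-, d:+, e:+, f:+; rest ⊤}  OUT={a:-, c:-, d:+, f:+; rest ⊤}
  B9:  IN={a:-, c:-, d:+, f:+; rest ⊤}  OUT={a:+, c:-, d:+, f:+; rest ⊤}

Merge at B5: IN[B5] = OUT[B4] = {a: ⊤, b: +, c: -, d: +, e: ⊤, f: ⊤}
Applying B5's transfer function to that IN value gives OUT[B5] (row B5 above).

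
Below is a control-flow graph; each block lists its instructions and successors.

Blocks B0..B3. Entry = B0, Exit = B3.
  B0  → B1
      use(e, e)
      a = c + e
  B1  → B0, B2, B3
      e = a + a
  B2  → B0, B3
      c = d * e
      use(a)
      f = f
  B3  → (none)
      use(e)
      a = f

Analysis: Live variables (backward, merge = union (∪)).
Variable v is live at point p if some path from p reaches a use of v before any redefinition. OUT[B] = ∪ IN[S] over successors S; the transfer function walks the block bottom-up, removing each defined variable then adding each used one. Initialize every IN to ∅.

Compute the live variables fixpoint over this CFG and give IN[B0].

Per-block solution:
  B0: | IN={c, d, e, f} | OUT={a, c, d, f}
  B1: | IN={a, c, d, f} | OUT={a, c, d, e, f}
  B2: | IN={a, d, e, f} | OUT={c, d, e, f}
  B3: | IN={e, f} | OUT={}

Merge at B0: OUT[B0] = IN[B1] = {a, c, d, f}
Applying B0's transfer function to that OUT value gives IN[B0] (row B0 above).

Answer: {c, d, e, f}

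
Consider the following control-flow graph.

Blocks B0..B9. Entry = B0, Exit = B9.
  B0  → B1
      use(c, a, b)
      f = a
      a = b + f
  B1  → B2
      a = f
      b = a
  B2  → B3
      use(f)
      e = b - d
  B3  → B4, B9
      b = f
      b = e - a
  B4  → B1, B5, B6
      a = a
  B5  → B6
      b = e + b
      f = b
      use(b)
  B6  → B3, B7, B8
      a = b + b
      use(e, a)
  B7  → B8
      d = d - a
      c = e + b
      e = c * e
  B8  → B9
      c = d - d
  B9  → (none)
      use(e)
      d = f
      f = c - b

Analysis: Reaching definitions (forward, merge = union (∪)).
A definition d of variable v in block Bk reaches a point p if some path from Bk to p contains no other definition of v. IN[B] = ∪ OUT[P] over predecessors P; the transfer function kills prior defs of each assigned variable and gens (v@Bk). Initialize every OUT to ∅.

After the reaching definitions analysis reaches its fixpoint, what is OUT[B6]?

Answer: {a@B6, b@B3, b@B5, e@B2, f@B0, f@B5}

Trace:
Per-block solution:
  B0: | IN={} | OUT={a@B0, f@B0}
  B1: | IN={a@B0, a@B4, b@B3, e@B2, f@B0, f@B5} | OUT={a@B1, b@B1, e@B2, f@B0, f@B5}
  B2: | IN={a@B1, b@B1, e@B2, f@B0, f@B5} | OUT={a@B1, b@B1, e@B2, f@B0, f@B5}
  B3: | IN={a@B1, a@B6, b@B1, b@B3, b@B5, e@B2, f@B0, f@B5} | OUT={a@B1, a@B6, b@B3, e@B2, f@B0, f@B5}
  B4: | IN={a@B1, a@B6, b@B3, e@B2, f@B0, f@B5} | OUT={a@B4, b@B3, e@B2, f@B0, f@B5}
  B5: | IN={a@B4, b@B3, e@B2, f@B0, f@B5} | OUT={a@B4, b@B5, e@B2, f@B5}
  B6: | IN={a@B4, b@B3, b@B5, e@B2, f@B0, f@B5} | OUT={a@B6, b@B3, b@B5, e@B2, f@B0, f@B5}
  B7: | IN={a@B6, b@B3, b@B5, e@B2, f@B0, f@B5} | OUT={a@B6, b@B3, b@B5, c@B7, d@B7, e@B7, f@B0, f@B5}
  B8: | IN={a@B6, b@B3, b@B5, c@B7, d@B7, e@B2, e@B7, f@B0, f@B5} | OUT={a@B6, b@B3, b@B5, c@B8, d@B7, e@B2, e@B7, f@B0, f@B5}
  B9: | IN={a@B1, a@B6, b@B3, b@B5, c@B8, d@B7, e@B2, e@B7, f@B0, f@B5} | OUT={a@B1, a@B6, b@B3, b@B5, c@B8, d@B9, e@B2, e@B7, f@B9}

Merge at B6: IN[B6] = OUT[B4] ⊔ OUT[B5] = {a@B4, b@B3, b@B5, e@B2, f@B0, f@B5}
Applying B6's transfer function to that IN value gives OUT[B6] (row B6 above).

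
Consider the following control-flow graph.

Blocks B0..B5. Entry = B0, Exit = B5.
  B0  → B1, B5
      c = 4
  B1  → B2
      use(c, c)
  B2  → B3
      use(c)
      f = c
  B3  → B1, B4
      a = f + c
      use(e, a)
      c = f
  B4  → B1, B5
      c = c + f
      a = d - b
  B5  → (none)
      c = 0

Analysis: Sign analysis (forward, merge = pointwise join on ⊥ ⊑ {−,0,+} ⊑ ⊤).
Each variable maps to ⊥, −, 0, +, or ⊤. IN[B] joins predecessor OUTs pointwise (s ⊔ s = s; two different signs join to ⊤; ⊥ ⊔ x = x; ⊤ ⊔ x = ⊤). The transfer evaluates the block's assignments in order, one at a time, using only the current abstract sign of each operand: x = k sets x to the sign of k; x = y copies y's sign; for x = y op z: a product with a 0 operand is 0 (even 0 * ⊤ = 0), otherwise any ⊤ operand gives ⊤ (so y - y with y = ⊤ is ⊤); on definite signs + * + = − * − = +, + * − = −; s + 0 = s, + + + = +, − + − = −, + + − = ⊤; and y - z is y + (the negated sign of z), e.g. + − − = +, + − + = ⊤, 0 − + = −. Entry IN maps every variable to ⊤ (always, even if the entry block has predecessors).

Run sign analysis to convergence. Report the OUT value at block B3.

Converged values:
  B0: | IN=(all ⊤) | OUT={c:+; rest ⊤}
  B1: | IN={c:+; rest ⊤} | OUT={c:+; rest ⊤}
  B2: | IN={c:+; rest ⊤} | OUT={c:+, f:+; rest ⊤}
  B3: | IN={c:+, f:+; rest ⊤} | OUT={a:+, c:+, f:+; rest ⊤}
  B4: | IN={a:+, c:+, f:+; rest ⊤} | OUT={c:+, f:+; rest ⊤}
  B5: | IN={c:+; rest ⊤} | OUT={c:0; rest ⊤}

Merge at B3: IN[B3] = OUT[B2] = {a: ⊤, b: ⊤, c: +, d: ⊤, e: ⊤, f: +}
Applying B3's transfer function to that IN value gives OUT[B3] (row B3 above).

Answer: {a: +, b: ⊤, c: +, d: ⊤, e: ⊤, f: +}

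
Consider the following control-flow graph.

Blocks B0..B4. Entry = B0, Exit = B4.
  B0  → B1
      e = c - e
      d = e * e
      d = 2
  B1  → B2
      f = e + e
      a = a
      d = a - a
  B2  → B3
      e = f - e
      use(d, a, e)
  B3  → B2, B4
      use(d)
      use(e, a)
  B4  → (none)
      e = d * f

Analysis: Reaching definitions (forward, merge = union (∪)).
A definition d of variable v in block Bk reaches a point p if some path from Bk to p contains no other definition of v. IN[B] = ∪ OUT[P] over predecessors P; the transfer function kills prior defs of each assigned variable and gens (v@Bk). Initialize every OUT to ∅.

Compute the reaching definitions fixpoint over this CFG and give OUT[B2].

Fixpoint table:
  B0:  IN={}  OUT={d@B0, e@B0}
  B1:  IN={d@B0, e@B0}  OUT={a@B1, d@B1, e@B0, f@B1}
  B2:  IN={a@B1, d@B1, e@B0, e@B2, f@B1}  OUT={a@B1, d@B1, e@B2, f@B1}
  B3:  IN={a@B1, d@B1, e@B2, f@B1}  OUT={a@B1, d@B1, e@B2, f@B1}
  B4:  IN={a@B1, d@B1, e@B2, f@B1}  OUT={a@B1, d@B1, e@B4, f@B1}

Merge at B2: IN[B2] = OUT[B1] ⊔ OUT[B3] = {a@B1, d@B1, e@B0, e@B2, f@B1}
Applying B2's transfer function to that IN value gives OUT[B2] (row B2 above).

Answer: {a@B1, d@B1, e@B2, f@B1}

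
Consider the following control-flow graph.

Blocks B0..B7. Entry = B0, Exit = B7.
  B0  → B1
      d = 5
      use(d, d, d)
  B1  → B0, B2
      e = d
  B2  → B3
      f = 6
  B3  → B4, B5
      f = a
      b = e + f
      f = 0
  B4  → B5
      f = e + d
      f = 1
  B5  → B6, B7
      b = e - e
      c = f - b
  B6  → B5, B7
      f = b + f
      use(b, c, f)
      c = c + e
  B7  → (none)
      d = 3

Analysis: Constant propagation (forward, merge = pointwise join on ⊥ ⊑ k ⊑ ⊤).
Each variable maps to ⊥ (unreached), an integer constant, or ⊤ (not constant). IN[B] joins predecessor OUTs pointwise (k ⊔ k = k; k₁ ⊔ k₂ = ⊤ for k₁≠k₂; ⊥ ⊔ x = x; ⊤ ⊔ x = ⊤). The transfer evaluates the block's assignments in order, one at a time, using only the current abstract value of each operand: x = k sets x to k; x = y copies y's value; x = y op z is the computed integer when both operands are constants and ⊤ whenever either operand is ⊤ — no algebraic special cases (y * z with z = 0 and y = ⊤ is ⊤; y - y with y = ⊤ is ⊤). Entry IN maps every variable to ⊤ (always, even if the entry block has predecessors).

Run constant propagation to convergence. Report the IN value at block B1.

Answer: {a: ⊤, b: ⊤, c: ⊤, d: 5, e: ⊤, f: ⊤}

Derivation:
Converged values:
  B0:  IN=(all ⊤)  OUT={d:5; rest ⊤}
  B1:  IN={d:5; rest ⊤}  OUT={d:5, e:5; rest ⊤}
  B2:  IN={d:5, e:5; rest ⊤}  OUT={d:5, e:5, f:6; rest ⊤}
  B3:  IN={d:5, e:5, f:6; rest ⊤}  OUT={d:5, e:5, f:0; rest ⊤}
  B4:  IN={d:5, e:5, f:0; rest ⊤}  OUT={d:5, e:5, f:1; rest ⊤}
  B5:  IN={d:5, e:5; rest ⊤}  OUT={b:0, d:5, e:5; rest ⊤}
  B6:  IN={b:0, d:5, e:5; rest ⊤}  OUT={b:0, d:5, e:5; rest ⊤}
  B7:  IN={b:0, d:5, e:5; rest ⊤}  OUT={b:0, d:3, e:5; rest ⊤}

Merge at B1: IN[B1] = OUT[B0] = {a: ⊤, b: ⊤, c: ⊤, d: 5, e: ⊤, f: ⊤}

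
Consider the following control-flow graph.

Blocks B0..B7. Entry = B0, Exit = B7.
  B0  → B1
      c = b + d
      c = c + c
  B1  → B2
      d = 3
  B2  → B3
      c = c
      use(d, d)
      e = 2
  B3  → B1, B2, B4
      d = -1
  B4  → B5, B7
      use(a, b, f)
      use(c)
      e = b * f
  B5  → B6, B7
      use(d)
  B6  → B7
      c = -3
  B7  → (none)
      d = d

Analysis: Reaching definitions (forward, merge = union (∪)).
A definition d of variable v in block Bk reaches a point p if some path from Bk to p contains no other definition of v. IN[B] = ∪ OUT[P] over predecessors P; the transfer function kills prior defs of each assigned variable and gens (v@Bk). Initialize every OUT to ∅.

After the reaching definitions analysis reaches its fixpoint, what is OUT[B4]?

Per-block solution:
  B0:  IN={}  OUT={c@B0}
  B1:  IN={c@B0, c@B2, d@B3, e@B2}  OUT={c@B0, c@B2, d@B1, e@B2}
  B2:  IN={c@B0, c@B2, d@B1, d@B3, e@B2}  OUT={c@B2, d@B1, d@B3, e@B2}
  B3:  IN={c@B2, d@B1, d@B3, e@B2}  OUT={c@B2, d@B3, e@B2}
  B4:  IN={c@B2, d@B3, e@B2}  OUT={c@B2, d@B3, e@B4}
  B5:  IN={c@B2, d@B3, e@B4}  OUT={c@B2, d@B3, e@B4}
  B6:  IN={c@B2, d@B3, e@B4}  OUT={c@B6, d@B3, e@B4}
  B7:  IN={c@B2, c@B6, d@B3, e@B4}  OUT={c@B2, c@B6, d@B7, e@B4}

Merge at B4: IN[B4] = OUT[B3] = {c@B2, d@B3, e@B2}
Applying B4's transfer function to that IN value gives OUT[B4] (row B4 above).

Answer: {c@B2, d@B3, e@B4}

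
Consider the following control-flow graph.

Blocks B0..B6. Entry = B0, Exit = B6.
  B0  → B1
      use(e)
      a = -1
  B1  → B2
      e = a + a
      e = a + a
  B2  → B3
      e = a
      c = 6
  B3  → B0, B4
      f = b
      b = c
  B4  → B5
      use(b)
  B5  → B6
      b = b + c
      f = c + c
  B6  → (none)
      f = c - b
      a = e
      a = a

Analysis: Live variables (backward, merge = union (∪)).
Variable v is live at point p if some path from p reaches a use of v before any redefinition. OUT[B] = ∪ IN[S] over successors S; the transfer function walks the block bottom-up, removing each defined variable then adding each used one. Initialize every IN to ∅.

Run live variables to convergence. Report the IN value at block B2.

Per-block solution:
  B0: | IN={b, e} | OUT={a, b}
  B1: | IN={a, b} | OUT={a, b}
  B2: | IN={a, b} | OUT={b, c, e}
  B3: | IN={b, c, e} | OUT={b, c, e}
  B4: | IN={b, c, e} | OUT={b, c, e}
  B5: | IN={b, c, e} | OUT={b, c, e}
  B6: | IN={b, c, e} | OUT={}

Merge at B2: OUT[B2] = IN[B3] = {b, c, e}
Applying B2's transfer function to that OUT value gives IN[B2] (row B2 above).

Answer: {a, b}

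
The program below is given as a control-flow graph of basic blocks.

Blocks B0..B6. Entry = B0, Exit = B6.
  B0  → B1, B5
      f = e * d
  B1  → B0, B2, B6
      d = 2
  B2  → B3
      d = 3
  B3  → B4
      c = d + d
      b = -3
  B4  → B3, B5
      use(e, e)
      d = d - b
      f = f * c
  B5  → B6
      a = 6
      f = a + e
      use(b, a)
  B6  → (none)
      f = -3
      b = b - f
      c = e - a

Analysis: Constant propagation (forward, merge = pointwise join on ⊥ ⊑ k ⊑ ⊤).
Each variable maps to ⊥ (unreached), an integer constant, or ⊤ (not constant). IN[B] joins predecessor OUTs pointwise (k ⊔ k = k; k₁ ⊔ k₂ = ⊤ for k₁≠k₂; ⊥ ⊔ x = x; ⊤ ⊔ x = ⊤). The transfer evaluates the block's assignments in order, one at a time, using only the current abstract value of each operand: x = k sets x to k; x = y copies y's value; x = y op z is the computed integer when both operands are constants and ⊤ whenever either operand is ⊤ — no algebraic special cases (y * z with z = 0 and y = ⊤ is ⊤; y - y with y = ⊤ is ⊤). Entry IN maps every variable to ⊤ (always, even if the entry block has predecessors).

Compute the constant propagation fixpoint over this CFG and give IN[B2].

Fixpoint table:
  B0:  IN=(all ⊤)  OUT=(all ⊤)
  B1:  IN=(all ⊤)  OUT={d:2; rest ⊤}
  B2:  IN={d:2; rest ⊤}  OUT={d:3; rest ⊤}
  B3:  IN=(all ⊤)  OUT={b:-3; rest ⊤}
  B4:  IN={b:-3; rest ⊤}  OUT={b:-3; rest ⊤}
  B5:  IN=(all ⊤)  OUT={a:6; rest ⊤}
  B6:  IN=(all ⊤)  OUT={f:-3; rest ⊤}

Merge at B2: IN[B2] = OUT[B1] = {a: ⊤, b: ⊤, c: ⊤, d: 2, e: ⊤, f: ⊤}

Answer: {a: ⊤, b: ⊤, c: ⊤, d: 2, e: ⊤, f: ⊤}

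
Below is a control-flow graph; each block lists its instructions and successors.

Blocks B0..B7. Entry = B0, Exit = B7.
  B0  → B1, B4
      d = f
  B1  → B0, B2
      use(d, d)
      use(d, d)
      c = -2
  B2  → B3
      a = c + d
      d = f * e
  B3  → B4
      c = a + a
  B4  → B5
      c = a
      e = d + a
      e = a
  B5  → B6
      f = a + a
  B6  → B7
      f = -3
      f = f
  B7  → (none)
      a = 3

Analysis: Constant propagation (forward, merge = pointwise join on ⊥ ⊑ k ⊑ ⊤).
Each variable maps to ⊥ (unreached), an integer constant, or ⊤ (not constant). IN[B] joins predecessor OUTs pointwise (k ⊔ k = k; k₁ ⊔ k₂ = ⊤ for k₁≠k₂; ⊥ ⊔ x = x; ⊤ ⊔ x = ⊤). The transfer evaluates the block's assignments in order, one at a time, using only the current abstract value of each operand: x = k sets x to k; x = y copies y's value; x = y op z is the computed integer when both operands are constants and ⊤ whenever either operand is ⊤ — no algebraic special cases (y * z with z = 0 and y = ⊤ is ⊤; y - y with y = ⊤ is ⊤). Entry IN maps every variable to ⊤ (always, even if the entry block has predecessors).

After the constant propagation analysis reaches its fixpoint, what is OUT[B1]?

Per-block solution:
  B0:   IN=(all ⊤)   OUT=(all ⊤)
  B1:   IN=(all ⊤)   OUT={c:-2; rest ⊤}
  B2:   IN={c:-2; rest ⊤}   OUT={c:-2; rest ⊤}
  B3:   IN={c:-2; rest ⊤}   OUT=(all ⊤)
  B4:   IN=(all ⊤)   OUT=(all ⊤)
  B5:   IN=(all ⊤)   OUT=(all ⊤)
  B6:   IN=(all ⊤)   OUT={f:-3; rest ⊤}
  B7:   IN={f:-3; rest ⊤}   OUT={a:3, f:-3; rest ⊤}

Merge at B1: IN[B1] = OUT[B0] = {a: ⊤, b: ⊤, c: ⊤, d: ⊤, e: ⊤, f: ⊤}
Applying B1's transfer function to that IN value gives OUT[B1] (row B1 above).

Answer: {a: ⊤, b: ⊤, c: -2, d: ⊤, e: ⊤, f: ⊤}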